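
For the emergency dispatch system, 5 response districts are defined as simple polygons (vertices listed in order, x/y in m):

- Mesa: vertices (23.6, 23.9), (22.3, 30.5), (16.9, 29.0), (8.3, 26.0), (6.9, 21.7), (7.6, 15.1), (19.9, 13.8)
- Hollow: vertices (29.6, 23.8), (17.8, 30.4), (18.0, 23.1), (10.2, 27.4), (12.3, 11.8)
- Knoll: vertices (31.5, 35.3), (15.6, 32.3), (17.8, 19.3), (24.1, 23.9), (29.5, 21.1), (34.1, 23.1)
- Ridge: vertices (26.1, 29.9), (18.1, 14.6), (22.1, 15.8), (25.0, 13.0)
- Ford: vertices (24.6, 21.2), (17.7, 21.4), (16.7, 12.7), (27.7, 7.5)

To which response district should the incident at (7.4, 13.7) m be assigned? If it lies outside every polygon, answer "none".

Cast a ray rightward from (7.4, 13.7). For each polygon, the edges (by vertex number in listed order) whose endpoints lie on opposite sides of y = 13.7, where each meets that height, and whether that is right or left of the point:
Mesa: no edge straddles that height → 0 crossings.
Hollow: 4–5 at x≈12.04 (right), 5–1 at x≈15.04 (right) → 2 crossings.
Knoll: no edge straddles that height → 0 crossings.
Ridge: 3–4 at x≈24.28 (right), 4–1 at x≈25.05 (right) → 2 crossings.
Ford: 2–3 at x≈16.81 (right), 4–1 at x≈26.30 (right) → 2 crossings.
All counts are even, so the point lies outside every listed polygon.

none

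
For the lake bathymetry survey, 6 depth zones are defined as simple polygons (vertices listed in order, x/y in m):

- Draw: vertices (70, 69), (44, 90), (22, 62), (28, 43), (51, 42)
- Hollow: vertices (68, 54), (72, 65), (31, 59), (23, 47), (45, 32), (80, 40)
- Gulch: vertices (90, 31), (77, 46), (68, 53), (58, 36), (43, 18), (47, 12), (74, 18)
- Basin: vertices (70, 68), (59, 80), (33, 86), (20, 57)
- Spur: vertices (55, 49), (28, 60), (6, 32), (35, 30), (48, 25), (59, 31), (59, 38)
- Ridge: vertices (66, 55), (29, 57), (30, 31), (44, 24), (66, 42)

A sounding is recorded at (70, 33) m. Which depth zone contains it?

Cast a ray rightward from (70, 33). For each polygon, the edges (by vertex number in listed order) whose endpoints lie on opposite sides of y = 33, where each meets that height, and whether that is right or left of the point:
Draw: no edge straddles that height → 0 crossings.
Hollow: 4–5 at x≈43.5 (left), 5–6 at x≈49.4 (left) → 0 crossings.
Gulch: 1–2 at x≈88.3 (right), 4–5 at x≈55.5 (left) → 1 crossing.
Basin: no edge straddles that height → 0 crossings.
Spur: 2–3 at x≈6.8 (left), 6–7 at x≈59.0 (left) → 0 crossings.
Ridge: 2–3 at x≈29.9 (left), 4–5 at x≈55.0 (left) → 0 crossings.
Only Gulch has an odd count, so the point is inside Gulch.

Gulch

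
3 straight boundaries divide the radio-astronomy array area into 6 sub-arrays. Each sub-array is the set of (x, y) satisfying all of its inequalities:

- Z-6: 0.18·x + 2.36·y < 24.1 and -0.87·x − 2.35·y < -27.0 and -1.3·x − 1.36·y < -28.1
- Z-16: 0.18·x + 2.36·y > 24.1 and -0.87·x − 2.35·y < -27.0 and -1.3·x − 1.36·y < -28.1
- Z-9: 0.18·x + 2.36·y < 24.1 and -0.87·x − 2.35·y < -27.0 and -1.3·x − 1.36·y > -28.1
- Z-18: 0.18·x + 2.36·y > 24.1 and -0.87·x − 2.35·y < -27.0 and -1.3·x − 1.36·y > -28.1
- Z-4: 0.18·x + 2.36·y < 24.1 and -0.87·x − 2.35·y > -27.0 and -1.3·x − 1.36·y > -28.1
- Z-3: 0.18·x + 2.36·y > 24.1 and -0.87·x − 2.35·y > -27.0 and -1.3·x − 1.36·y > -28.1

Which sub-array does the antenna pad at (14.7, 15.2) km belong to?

Z-16

0.18·14.7 + 2.36·15.2 = 38.518, which is > 24.1
-0.87·14.7 − 2.35·15.2 = -48.509, which is < -27.0
-1.3·14.7 − 1.36·15.2 = -39.782, which is < -28.1
This sign pattern matches Z-16.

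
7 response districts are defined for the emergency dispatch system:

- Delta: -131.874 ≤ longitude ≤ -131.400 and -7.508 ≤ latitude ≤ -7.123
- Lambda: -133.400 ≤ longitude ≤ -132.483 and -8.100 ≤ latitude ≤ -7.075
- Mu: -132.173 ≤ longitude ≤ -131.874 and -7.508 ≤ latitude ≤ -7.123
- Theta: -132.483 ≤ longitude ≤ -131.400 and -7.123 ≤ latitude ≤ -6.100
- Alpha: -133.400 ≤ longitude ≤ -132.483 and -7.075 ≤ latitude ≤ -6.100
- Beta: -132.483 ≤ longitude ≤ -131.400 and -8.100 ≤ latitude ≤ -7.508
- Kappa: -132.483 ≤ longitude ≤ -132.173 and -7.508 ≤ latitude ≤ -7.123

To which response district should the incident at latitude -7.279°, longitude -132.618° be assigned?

Lambda

The point has longitude = -132.618 and latitude = -7.279.
Only Lambda satisfies -133.400 ≤ longitude ≤ -132.483 and -8.100 ≤ latitude ≤ -7.075.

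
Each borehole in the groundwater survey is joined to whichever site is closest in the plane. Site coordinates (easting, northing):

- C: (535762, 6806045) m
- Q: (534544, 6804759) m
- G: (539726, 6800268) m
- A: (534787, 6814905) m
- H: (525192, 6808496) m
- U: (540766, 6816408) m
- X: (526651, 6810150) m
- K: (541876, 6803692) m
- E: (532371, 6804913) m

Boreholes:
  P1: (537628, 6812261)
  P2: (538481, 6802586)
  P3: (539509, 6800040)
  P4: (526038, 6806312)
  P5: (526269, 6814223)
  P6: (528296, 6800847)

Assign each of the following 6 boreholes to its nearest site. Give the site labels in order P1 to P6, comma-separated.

A, G, G, H, X, E

P1 → A (d²=15062017.00)
P2 → G (d²=6923149.00)
P3 → G (d²=99073.00)
P4 → H (d²=5485572.00)
P5 → X (d²=16735253.00)
P6 → E (d²=33137981.00)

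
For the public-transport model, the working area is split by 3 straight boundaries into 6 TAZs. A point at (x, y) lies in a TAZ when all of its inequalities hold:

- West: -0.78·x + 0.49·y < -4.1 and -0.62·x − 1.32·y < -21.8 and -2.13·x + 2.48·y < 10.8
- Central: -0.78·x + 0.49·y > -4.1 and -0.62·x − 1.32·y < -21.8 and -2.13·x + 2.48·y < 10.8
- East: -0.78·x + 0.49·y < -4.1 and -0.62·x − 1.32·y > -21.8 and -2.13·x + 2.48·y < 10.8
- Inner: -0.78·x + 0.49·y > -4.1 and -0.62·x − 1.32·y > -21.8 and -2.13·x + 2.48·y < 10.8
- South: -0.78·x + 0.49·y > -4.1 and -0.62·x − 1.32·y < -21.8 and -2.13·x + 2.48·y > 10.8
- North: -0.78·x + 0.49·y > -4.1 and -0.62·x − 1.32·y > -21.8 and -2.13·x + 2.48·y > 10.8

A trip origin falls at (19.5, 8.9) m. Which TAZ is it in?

West

-0.78·19.5 + 0.49·8.9 = -10.849, which is < -4.1
-0.62·19.5 − 1.32·8.9 = -23.838, which is < -21.8
-2.13·19.5 + 2.48·8.9 = -19.463, which is < 10.8
This sign pattern matches West.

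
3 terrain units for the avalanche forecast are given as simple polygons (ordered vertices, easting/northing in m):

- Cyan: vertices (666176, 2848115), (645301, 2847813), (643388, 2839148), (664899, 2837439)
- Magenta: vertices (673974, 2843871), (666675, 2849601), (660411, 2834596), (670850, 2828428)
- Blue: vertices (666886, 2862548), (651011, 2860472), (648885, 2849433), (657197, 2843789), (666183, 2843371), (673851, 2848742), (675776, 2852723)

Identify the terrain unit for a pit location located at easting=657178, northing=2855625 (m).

Blue

Cast a ray rightward from (657178, 2855625). For each polygon, the edges (by vertex number in listed order) whose endpoints lie on opposite sides of northing = 2855625, where each meets that height, and whether that is right or left of the point:
Cyan: no edge straddles that height → 0 crossings.
Magenta: no edge straddles that height → 0 crossings.
Blue: 2–3 at easting≈650077.5 (left), 7–1 at easting≈673150.2 (right) → 1 crossing.
Only Blue has an odd count, so the point is inside Blue.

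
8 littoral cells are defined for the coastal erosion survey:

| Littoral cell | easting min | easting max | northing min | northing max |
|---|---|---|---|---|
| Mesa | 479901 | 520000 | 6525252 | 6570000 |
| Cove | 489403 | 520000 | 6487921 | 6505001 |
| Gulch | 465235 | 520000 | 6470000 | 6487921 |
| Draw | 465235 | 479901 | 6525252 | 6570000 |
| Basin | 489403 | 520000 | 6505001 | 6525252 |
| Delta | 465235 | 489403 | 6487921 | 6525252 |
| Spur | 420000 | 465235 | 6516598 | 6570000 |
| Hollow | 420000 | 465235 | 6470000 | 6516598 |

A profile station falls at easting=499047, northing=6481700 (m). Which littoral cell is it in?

Gulch

The point has easting = 499047 and northing = 6481700.
Only Gulch satisfies 465235 ≤ easting ≤ 520000 and 6470000 ≤ northing ≤ 6487921.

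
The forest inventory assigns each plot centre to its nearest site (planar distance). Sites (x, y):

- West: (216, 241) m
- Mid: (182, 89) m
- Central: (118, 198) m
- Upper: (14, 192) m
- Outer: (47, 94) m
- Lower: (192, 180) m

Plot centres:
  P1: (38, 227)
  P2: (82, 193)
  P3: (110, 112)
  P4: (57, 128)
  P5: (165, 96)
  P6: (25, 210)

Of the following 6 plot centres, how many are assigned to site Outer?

2

P1 → Upper
P2 → Central
P3 → Outer
P4 → Outer
P5 → Mid
P6 → Upper
2 of the 6 go to Outer.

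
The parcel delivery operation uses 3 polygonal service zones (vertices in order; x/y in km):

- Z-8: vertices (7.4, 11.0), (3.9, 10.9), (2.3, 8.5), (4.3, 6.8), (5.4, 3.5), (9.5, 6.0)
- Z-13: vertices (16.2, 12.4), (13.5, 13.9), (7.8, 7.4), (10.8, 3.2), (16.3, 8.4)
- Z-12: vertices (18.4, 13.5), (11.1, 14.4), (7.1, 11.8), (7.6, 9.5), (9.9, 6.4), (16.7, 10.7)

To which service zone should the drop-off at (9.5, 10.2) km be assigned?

Cast a ray rightward from (9.5, 10.2). For each polygon, the edges (by vertex number in listed order) whose endpoints lie on opposite sides of y = 10.2, where each meets that height, and whether that is right or left of the point:
Z-8: 2–3 at x≈3.43 (left), 6–1 at x≈7.74 (left) → 0 crossings.
Z-13: 2–3 at x≈10.26 (right), 5–1 at x≈16.25 (right) → 2 crossings.
Z-12: 3–4 at x≈7.45 (left), 5–6 at x≈15.91 (right) → 1 crossing.
Only Z-12 has an odd count, so the point is inside Z-12.

Z-12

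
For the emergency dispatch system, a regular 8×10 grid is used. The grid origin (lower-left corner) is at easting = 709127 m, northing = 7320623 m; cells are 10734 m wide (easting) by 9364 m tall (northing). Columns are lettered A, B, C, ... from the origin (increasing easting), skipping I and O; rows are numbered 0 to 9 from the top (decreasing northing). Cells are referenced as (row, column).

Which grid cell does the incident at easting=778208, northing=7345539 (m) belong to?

Column index: ⌊(778208 − 709127) / 10734⌋ = ⌊6.436⌋ = 6 → column G
Row offset from origin: ⌊(7345539 − 7320623) / 9364⌋ = ⌊2.661⌋ = 2 → row 7 (counted from top)

(7, G)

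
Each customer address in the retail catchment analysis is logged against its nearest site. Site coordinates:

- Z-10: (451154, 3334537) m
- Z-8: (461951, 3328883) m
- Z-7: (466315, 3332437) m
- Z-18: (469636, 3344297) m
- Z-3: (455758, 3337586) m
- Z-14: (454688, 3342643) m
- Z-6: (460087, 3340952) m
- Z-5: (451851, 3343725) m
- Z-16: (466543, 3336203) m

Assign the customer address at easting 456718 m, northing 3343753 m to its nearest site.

Z-14

Squared distances to each site:
Z-10: 115892752.000; Z-8: 248501189.000; Z-7: 220154265.000; Z-18: 167170660.000; Z-3: 38953489.000; Z-14: 5353000.000; Z-6: 19195762.000; Z-5: 23688473.000; Z-16: 153533125.000.
Minimum at Z-14.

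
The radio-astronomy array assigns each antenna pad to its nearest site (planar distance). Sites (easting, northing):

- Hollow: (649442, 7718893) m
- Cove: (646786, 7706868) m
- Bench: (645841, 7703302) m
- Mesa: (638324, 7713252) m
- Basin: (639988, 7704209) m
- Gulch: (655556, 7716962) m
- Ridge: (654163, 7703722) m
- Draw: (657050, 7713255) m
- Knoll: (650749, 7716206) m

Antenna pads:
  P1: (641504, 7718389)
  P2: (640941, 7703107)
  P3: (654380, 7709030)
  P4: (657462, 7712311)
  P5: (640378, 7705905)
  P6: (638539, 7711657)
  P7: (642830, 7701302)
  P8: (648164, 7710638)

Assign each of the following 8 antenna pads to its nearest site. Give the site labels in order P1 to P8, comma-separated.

Mesa, Basin, Draw, Draw, Basin, Mesa, Bench, Cove

P1 → Mesa (d²=36501169.00)
P2 → Basin (d²=2122613.00)
P3 → Draw (d²=24979525.00)
P4 → Draw (d²=1060880.00)
P5 → Basin (d²=3028516.00)
P6 → Mesa (d²=2590250.00)
P7 → Bench (d²=13066121.00)
P8 → Cove (d²=16111784.00)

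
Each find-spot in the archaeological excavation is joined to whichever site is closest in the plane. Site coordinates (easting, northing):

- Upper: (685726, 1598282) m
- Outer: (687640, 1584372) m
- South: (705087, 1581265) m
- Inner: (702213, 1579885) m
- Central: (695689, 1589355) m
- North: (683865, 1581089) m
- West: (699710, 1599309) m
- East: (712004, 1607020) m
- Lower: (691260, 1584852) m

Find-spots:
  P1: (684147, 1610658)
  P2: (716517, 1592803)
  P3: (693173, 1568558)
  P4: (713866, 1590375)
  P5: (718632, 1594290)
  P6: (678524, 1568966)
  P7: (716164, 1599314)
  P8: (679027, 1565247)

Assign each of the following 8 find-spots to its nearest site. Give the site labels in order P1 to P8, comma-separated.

Upper, East, Inner, South, East, North, East, North

P1 → Upper (d²=155658617.00)
P2 → East (d²=222490258.00)
P3 → Inner (d²=210022529.00)
P4 → South (d²=160062941.00)
P5 → East (d²=205983284.00)
P6 → North (d²=175493410.00)
P7 → East (d²=76688036.00)
P8 → North (d²=274375208.00)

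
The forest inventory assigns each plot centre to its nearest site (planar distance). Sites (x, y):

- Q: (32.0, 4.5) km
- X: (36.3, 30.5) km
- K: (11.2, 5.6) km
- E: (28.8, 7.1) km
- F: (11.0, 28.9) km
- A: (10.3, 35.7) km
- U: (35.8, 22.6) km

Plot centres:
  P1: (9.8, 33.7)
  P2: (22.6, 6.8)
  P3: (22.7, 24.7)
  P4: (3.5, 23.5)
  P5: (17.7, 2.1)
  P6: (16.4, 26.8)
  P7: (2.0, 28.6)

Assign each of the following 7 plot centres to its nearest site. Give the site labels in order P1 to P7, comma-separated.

P1 → A (d²=4.25)
P2 → E (d²=38.53)
P3 → F (d²=154.53)
P4 → F (d²=85.41)
P5 → K (d²=54.50)
P6 → F (d²=33.57)
P7 → F (d²=81.09)

A, E, F, F, K, F, F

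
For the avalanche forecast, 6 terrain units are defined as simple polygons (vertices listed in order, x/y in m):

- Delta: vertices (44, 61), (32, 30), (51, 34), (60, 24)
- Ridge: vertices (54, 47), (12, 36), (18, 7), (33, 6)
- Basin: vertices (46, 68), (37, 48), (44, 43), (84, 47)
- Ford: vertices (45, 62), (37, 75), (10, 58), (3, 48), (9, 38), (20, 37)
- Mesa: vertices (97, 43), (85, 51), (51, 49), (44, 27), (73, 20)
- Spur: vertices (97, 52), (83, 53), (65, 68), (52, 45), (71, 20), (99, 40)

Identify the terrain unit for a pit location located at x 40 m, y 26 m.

Cast a ray rightward from (40, 26). For each polygon, the edges (by vertex number in listed order) whose endpoints lie on opposite sides of y = 26, where each meets that height, and whether that is right or left of the point:
Delta: 3–4 at x≈58.2 (right), 4–1 at x≈59.1 (right) → 2 crossings.
Ridge: 2–3 at x≈14.1 (left), 4–1 at x≈43.2 (right) → 1 crossing.
Basin: no edge straddles that height → 0 crossings.
Ford: no edge straddles that height → 0 crossings.
Mesa: 4–5 at x≈48.1 (right), 5–1 at x≈79.3 (right) → 2 crossings.
Spur: 4–5 at x≈66.4 (right), 5–6 at x≈79.4 (right) → 2 crossings.
Only Ridge has an odd count, so the point is inside Ridge.

Ridge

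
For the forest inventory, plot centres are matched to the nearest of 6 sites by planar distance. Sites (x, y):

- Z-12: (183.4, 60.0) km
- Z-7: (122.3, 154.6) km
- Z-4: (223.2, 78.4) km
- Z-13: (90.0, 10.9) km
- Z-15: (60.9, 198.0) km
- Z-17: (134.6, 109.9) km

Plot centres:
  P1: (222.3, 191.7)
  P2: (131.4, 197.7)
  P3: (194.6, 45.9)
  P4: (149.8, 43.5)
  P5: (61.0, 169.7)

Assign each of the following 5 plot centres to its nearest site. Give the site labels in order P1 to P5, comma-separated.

Z-7, Z-7, Z-12, Z-12, Z-15

P1 → Z-7 (d²=11376.41)
P2 → Z-7 (d²=1940.42)
P3 → Z-12 (d²=324.25)
P4 → Z-12 (d²=1401.21)
P5 → Z-15 (d²=800.90)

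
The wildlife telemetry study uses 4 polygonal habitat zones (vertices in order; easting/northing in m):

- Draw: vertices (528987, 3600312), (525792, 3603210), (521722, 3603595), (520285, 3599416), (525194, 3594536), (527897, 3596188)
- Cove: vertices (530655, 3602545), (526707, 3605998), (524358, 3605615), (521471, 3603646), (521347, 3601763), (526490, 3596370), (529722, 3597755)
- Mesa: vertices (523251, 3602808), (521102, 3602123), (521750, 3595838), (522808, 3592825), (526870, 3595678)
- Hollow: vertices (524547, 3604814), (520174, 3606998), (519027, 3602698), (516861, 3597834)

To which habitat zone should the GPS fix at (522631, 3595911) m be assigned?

Cast a ray rightward from (522631, 3595911). For each polygon, the edges (by vertex number in listed order) whose endpoints lie on opposite sides of northing = 3595911, where each meets that height, and whether that is right or left of the point:
Draw: 4–5 at easting≈523810.8 (right), 5–6 at easting≈527443.8 (right) → 2 crossings.
Cove: no edge straddles that height → 0 crossings.
Mesa: 2–3 at easting≈521742.5 (left), 5–1 at easting≈526751.7 (right) → 1 crossing.
Hollow: no edge straddles that height → 0 crossings.
Only Mesa has an odd count, so the point is inside Mesa.

Mesa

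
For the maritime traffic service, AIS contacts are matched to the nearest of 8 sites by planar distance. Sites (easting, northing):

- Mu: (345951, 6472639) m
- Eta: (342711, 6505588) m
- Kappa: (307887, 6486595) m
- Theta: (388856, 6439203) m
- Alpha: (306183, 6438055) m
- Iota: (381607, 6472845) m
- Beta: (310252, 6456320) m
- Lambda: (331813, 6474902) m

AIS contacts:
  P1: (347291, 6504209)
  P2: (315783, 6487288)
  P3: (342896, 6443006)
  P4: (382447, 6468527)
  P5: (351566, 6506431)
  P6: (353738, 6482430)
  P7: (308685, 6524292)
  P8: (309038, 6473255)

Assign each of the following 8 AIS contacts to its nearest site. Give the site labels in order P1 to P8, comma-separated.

P1 → Eta (d²=22878041.00)
P2 → Kappa (d²=62827065.00)
P3 → Mu (d²=887447714.00)
P4 → Iota (d²=19350724.00)
P5 → Eta (d²=79121674.00)
P6 → Mu (d²=156501050.00)
P7 → Kappa (d²=1421700613.00)
P8 → Kappa (d²=179280401.00)

Eta, Kappa, Mu, Iota, Eta, Mu, Kappa, Kappa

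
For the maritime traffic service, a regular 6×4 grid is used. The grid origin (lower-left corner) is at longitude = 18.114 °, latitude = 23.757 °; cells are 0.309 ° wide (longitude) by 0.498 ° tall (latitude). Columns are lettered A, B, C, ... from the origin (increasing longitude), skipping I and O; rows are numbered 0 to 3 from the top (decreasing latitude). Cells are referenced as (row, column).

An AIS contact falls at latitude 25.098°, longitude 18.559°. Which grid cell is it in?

Column index: ⌊(18.559 − 18.114) / 0.309⌋ = ⌊1.440⌋ = 1 → column B
Row offset from origin: ⌊(25.098 − 23.757) / 0.498⌋ = ⌊2.693⌋ = 2 → row 1 (counted from top)

(1, B)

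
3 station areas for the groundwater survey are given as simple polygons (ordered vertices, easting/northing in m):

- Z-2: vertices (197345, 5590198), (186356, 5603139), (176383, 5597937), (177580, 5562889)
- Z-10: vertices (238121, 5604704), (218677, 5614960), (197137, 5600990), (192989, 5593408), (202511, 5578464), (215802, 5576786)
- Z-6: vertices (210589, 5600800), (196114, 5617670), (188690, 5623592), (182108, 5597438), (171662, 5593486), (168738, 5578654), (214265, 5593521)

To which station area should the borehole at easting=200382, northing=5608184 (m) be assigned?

Z-6

Cast a ray rightward from (200382, 5608184). For each polygon, the edges (by vertex number in listed order) whose endpoints lie on opposite sides of northing = 5608184, where each meets that height, and whether that is right or left of the point:
Z-2: no edge straddles that height → 0 crossings.
Z-10: 1–2 at easting≈231523.4 (right), 2–3 at easting≈208229.3 (right) → 2 crossings.
Z-6: 1–2 at easting≈204253.3 (right), 3–4 at easting≈184812.4 (left) → 1 crossing.
Only Z-6 has an odd count, so the point is inside Z-6.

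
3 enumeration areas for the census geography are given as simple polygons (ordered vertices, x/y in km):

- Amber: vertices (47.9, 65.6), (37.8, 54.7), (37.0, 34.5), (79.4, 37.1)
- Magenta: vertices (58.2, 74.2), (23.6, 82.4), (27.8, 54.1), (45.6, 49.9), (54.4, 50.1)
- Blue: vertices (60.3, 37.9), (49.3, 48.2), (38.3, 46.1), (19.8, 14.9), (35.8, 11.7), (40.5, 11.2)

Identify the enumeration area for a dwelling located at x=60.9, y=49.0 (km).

Cast a ray rightward from (60.9, 49.0). For each polygon, the edges (by vertex number in listed order) whose endpoints lie on opposite sides of y = 49.0, where each meets that height, and whether that is right or left of the point:
Amber: 2–3 at x≈37.57 (left), 4–1 at x≈66.25 (right) → 1 crossing.
Magenta: no edge straddles that height → 0 crossings.
Blue: no edge straddles that height → 0 crossings.
Only Amber has an odd count, so the point is inside Amber.

Amber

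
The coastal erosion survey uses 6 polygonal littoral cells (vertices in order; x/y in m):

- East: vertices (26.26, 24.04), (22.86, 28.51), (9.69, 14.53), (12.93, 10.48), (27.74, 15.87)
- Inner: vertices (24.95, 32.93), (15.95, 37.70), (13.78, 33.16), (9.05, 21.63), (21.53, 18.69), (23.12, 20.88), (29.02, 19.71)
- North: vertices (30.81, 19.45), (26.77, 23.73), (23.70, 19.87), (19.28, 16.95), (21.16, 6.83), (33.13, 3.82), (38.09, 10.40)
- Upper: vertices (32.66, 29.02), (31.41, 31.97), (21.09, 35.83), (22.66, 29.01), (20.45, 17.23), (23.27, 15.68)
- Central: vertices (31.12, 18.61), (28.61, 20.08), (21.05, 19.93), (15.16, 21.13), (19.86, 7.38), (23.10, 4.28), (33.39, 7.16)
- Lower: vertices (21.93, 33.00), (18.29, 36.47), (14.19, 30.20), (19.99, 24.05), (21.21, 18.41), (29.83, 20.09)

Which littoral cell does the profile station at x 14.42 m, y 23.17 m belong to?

Inner

Cast a ray rightward from (14.42, 23.17). For each polygon, the edges (by vertex number in listed order) whose endpoints lie on opposite sides of y = 23.17, where each meets that height, and whether that is right or left of the point:
East: 2–3 at x≈17.829 (right), 5–1 at x≈26.418 (right) → 2 crossings.
Inner: 3–4 at x≈9.682 (left), 7–1 at x≈27.955 (right) → 1 crossing.
North: 1–2 at x≈27.299 (right), 2–3 at x≈26.325 (right) → 2 crossings.
Upper: 4–5 at x≈21.564 (right), 6–1 at x≈28.542 (right) → 2 crossings.
Central: no edge straddles that height → 0 crossings.
Lower: 4–5 at x≈20.180 (right), 6–1 at x≈27.945 (right) → 2 crossings.
Only Inner has an odd count, so the point is inside Inner.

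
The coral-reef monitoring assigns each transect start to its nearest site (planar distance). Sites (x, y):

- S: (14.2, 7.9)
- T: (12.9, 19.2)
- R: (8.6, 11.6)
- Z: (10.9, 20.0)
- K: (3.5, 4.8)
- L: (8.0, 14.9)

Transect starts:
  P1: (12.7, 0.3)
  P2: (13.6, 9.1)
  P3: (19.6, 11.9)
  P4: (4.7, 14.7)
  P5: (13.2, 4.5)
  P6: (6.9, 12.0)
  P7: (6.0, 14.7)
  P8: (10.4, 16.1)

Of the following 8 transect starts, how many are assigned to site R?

P1 → S
P2 → S
P3 → S
P4 → L
P5 → S
P6 → R
P7 → L
P8 → L
1 of the 8 goes to R.

1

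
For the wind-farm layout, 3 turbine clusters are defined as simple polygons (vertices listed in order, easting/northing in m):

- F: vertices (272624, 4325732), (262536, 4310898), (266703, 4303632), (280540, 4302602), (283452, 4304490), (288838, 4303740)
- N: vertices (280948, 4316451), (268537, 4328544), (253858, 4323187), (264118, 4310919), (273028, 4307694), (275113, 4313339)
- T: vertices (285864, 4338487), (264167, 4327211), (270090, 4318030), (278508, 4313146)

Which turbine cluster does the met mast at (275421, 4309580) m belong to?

Cast a ray rightward from (275421, 4309580). For each polygon, the edges (by vertex number in listed order) whose endpoints lie on opposite sides of northing = 4309580, where each meets that height, and whether that is right or left of the point:
F: 2–3 at easting≈263291.9 (left), 6–1 at easting≈284532.4 (right) → 1 crossing.
N: 4–5 at easting≈267817.4 (left), 5–6 at easting≈273724.6 (left) → 0 crossings.
T: no edge straddles that height → 0 crossings.
Only F has an odd count, so the point is inside F.

F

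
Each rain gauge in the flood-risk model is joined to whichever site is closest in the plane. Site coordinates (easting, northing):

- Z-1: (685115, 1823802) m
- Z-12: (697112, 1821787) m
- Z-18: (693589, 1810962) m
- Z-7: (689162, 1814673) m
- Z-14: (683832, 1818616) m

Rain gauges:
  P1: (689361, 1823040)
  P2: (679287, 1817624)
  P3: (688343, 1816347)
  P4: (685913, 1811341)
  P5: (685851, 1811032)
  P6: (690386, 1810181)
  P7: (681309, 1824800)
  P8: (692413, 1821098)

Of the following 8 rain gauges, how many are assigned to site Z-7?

P1 → Z-1
P2 → Z-14
P3 → Z-7
P4 → Z-7
P5 → Z-7
P6 → Z-18
P7 → Z-1
P8 → Z-12
3 of the 8 go to Z-7.

3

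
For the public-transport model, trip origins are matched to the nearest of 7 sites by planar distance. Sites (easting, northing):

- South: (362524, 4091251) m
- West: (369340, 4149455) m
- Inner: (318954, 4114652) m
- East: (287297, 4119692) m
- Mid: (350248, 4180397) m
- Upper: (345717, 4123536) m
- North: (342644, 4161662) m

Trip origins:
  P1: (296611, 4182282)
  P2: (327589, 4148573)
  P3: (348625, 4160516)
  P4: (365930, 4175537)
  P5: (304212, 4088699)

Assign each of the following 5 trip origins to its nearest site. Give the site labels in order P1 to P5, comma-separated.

P1 → North (d²=2544221489.00)
P2 → North (d²=397974946.00)
P3 → North (d²=37085677.00)
P4 → Mid (d²=269544724.00)
P5 → Inner (d²=890884773.00)

North, North, North, Mid, Inner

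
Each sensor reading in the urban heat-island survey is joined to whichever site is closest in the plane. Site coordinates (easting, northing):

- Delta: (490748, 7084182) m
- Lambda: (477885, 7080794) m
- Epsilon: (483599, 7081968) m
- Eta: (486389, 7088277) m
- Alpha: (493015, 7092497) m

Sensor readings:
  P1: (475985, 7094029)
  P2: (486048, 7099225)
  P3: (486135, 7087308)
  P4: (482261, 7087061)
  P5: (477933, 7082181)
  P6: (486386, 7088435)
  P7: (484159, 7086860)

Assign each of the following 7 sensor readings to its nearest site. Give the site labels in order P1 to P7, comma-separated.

P1 → Eta (d²=141328720.00)
P2 → Alpha (d²=93805073.00)
P3 → Eta (d²=1003477.00)
P4 → Eta (d²=18519040.00)
P5 → Lambda (d²=1926073.00)
P6 → Eta (d²=24973.00)
P7 → Eta (d²=6980789.00)

Eta, Alpha, Eta, Eta, Lambda, Eta, Eta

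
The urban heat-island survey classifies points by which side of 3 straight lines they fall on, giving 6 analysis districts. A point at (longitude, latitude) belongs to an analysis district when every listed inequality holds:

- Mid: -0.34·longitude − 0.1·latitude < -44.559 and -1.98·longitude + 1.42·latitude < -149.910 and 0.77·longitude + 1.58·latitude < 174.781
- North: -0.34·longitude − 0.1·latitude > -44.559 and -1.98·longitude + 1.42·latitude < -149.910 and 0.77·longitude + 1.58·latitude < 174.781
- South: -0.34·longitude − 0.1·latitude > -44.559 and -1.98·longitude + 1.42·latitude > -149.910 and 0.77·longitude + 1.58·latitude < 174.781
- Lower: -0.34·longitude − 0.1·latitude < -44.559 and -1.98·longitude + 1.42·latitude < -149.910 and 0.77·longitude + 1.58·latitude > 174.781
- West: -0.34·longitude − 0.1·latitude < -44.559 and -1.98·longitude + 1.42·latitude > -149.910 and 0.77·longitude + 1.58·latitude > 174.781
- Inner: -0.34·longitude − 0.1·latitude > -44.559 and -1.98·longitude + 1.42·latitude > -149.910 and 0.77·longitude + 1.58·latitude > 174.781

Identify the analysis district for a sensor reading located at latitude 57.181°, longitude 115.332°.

West

-0.34·115.332 − 0.1·57.181 = -44.931, which is < -44.559
-1.98·115.332 + 1.42·57.181 = -147.160, which is > -149.910
0.77·115.332 + 1.58·57.181 = 179.152, which is > 174.781
This sign pattern matches West.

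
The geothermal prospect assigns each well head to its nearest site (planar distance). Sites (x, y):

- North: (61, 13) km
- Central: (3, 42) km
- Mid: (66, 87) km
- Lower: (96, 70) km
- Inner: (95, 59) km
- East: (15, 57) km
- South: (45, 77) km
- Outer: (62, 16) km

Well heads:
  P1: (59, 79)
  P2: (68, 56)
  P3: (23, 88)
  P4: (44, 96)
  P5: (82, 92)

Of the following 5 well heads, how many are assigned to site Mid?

P1 → Mid
P2 → Inner
P3 → South
P4 → South
P5 → Mid
2 of the 5 go to Mid.

2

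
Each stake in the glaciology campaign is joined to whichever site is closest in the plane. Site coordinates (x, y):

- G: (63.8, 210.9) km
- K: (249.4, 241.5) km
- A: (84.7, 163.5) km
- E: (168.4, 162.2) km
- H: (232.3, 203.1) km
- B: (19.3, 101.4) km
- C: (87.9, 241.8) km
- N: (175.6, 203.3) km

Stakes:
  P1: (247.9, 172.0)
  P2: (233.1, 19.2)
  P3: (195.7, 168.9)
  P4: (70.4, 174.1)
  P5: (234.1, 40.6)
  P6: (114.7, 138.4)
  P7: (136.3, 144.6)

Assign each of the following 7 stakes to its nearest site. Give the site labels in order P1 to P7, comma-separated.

P1 → H (d²=1210.57)
P2 → E (d²=24635.09)
P3 → E (d²=790.18)
P4 → A (d²=316.85)
P5 → E (d²=19103.05)
P6 → A (d²=1530.01)
P7 → E (d²=1340.17)

H, E, E, A, E, A, E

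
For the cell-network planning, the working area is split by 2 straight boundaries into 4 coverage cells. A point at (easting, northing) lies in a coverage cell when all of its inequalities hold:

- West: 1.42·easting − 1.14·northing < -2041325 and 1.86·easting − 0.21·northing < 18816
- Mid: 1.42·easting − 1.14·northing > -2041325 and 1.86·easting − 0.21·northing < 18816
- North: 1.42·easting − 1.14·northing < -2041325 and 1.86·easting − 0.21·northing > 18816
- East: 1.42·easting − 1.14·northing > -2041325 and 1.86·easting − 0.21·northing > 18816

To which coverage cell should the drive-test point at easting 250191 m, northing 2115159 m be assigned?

North

1.42·250191 − 1.14·2115159 = -2056010.040, which is < -2041325
1.86·250191 − 0.21·2115159 = 21171.870, which is > 18816
This sign pattern matches North.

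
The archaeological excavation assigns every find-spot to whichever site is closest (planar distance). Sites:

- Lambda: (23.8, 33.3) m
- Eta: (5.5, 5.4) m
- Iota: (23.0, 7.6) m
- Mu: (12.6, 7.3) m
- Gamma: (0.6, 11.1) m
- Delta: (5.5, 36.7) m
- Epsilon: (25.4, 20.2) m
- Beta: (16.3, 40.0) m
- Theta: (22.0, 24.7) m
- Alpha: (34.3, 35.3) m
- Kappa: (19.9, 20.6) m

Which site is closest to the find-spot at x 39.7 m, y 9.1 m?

Iota

Squared distances to each site:
Lambda: 838.450; Eta: 1183.330; Iota: 281.140; Mu: 737.650; Gamma: 1532.810; Delta: 1931.400; Epsilon: 327.700; Beta: 1502.370; Theta: 556.650; Alpha: 715.600; Kappa: 524.290.
Minimum at Iota.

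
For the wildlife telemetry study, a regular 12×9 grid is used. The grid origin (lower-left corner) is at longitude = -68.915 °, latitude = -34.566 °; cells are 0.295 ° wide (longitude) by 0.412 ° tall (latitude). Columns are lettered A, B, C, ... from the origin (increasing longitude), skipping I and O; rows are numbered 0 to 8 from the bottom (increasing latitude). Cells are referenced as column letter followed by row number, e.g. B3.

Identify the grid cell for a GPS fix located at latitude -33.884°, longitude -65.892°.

Column index: ⌊(-65.892 − -68.915) / 0.295⌋ = ⌊10.247⌋ = 10 → column L
Row offset from origin: ⌊(-33.884 − -34.566) / 0.412⌋ = ⌊1.655⌋ = 1 → row 1

L1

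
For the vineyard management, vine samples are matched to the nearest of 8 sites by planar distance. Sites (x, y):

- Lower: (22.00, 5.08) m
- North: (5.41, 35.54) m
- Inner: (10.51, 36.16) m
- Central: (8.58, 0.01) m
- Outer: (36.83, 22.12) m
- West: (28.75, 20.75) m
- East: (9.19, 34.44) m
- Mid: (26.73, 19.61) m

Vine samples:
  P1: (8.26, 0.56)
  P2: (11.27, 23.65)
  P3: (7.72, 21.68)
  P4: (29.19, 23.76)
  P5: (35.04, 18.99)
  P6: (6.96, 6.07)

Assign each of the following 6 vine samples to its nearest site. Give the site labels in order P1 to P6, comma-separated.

Central, East, East, West, Outer, Central

P1 → Central (d²=0.40)
P2 → East (d²=120.75)
P3 → East (d²=164.98)
P4 → West (d²=9.25)
P5 → Outer (d²=13.00)
P6 → Central (d²=39.35)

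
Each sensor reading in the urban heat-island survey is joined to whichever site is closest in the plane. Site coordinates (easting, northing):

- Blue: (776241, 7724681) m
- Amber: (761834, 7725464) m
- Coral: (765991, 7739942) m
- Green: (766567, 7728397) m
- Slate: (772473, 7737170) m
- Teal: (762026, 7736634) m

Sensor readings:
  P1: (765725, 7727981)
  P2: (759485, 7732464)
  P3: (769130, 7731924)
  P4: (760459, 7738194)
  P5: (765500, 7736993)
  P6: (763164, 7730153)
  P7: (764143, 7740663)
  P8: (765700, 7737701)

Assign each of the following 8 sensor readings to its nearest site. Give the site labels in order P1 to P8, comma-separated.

P1 → Green (d²=882020.00)
P2 → Teal (d²=23845581.00)
P3 → Green (d²=19008698.00)
P4 → Teal (d²=4889089.00)
P5 → Coral (d²=8937682.00)
P6 → Green (d²=14663945.00)
P7 → Coral (d²=3934945.00)
P8 → Coral (d²=5106762.00)

Green, Teal, Green, Teal, Coral, Green, Coral, Coral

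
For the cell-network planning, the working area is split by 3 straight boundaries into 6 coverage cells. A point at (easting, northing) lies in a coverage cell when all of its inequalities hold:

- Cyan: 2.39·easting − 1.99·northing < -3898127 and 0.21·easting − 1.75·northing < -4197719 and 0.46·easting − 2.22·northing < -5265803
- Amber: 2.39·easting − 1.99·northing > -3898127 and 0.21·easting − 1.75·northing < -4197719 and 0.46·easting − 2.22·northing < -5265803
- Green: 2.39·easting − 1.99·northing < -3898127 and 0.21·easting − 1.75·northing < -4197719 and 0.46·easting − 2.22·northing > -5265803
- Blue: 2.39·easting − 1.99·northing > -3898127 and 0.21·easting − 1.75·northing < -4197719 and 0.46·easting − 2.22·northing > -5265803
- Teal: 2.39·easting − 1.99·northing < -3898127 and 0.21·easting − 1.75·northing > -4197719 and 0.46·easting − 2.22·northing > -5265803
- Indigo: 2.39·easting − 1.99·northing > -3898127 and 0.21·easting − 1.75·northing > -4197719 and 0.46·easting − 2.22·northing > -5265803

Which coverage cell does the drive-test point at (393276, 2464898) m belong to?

Cyan

2.39·393276 − 1.99·2464898 = -3965217.380, which is < -3898127
0.21·393276 − 1.75·2464898 = -4230983.540, which is < -4197719
0.46·393276 − 2.22·2464898 = -5291166.600, which is < -5265803
This sign pattern matches Cyan.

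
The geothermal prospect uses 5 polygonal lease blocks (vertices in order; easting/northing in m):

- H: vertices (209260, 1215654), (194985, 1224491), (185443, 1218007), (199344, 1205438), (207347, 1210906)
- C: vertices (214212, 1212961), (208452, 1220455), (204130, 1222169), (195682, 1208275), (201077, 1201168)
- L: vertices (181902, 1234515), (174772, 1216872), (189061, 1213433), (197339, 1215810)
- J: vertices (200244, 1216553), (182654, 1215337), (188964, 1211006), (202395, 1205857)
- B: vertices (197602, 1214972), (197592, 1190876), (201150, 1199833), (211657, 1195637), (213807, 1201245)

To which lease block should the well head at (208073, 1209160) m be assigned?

C

Cast a ray rightward from (208073, 1209160). For each polygon, the edges (by vertex number in listed order) whose endpoints lie on opposite sides of northing = 1209160, where each meets that height, and whether that is right or left of the point:
H: 3–4 at easting≈195227.6 (left), 4–5 at easting≈204791.5 (left) → 0 crossings.
C: 3–4 at easting≈196220.1 (left), 5–1 at easting≈209978.5 (right) → 1 crossing.
L: no edge straddles that height → 0 crossings.
J: 3–4 at easting≈193779.2 (left), 4–1 at easting≈201730.8 (left) → 0 crossings.
B: 1–2 at easting≈197599.6 (left), 5–1 at easting≈204463.2 (left) → 0 crossings.
Only C has an odd count, so the point is inside C.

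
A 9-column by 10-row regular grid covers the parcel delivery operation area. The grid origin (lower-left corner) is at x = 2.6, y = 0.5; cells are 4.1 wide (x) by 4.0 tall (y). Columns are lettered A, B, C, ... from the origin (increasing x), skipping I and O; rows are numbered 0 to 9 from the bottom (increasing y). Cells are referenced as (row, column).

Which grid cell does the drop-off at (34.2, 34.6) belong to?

(8, H)

Column index: ⌊(34.2 − 2.6) / 4.1⌋ = ⌊7.707⌋ = 7 → column H
Row offset from origin: ⌊(34.6 − 0.5) / 4.0⌋ = ⌊8.525⌋ = 8 → row 8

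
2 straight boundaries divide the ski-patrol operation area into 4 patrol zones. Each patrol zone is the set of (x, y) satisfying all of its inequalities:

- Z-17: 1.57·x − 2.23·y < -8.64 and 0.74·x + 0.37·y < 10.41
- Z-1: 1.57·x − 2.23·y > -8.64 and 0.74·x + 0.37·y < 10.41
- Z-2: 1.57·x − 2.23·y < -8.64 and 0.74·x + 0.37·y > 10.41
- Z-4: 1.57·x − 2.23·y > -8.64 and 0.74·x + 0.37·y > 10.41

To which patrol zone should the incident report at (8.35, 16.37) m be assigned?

Z-2

1.57·8.35 − 2.23·16.37 = -23.396, which is < -8.64
0.74·8.35 + 0.37·16.37 = 12.236, which is > 10.41
This sign pattern matches Z-2.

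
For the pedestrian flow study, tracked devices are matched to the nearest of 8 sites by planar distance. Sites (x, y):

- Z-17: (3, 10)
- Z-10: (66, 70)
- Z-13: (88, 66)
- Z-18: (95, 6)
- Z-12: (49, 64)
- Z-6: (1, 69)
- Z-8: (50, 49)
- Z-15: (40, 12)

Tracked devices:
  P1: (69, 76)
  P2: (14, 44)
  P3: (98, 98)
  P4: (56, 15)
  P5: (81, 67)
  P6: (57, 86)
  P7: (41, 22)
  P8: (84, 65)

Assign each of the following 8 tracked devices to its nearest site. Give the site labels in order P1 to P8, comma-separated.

Z-10, Z-6, Z-13, Z-15, Z-13, Z-10, Z-15, Z-13

P1 → Z-10 (d²=45.00)
P2 → Z-6 (d²=794.00)
P3 → Z-13 (d²=1124.00)
P4 → Z-15 (d²=265.00)
P5 → Z-13 (d²=50.00)
P6 → Z-10 (d²=337.00)
P7 → Z-15 (d²=101.00)
P8 → Z-13 (d²=17.00)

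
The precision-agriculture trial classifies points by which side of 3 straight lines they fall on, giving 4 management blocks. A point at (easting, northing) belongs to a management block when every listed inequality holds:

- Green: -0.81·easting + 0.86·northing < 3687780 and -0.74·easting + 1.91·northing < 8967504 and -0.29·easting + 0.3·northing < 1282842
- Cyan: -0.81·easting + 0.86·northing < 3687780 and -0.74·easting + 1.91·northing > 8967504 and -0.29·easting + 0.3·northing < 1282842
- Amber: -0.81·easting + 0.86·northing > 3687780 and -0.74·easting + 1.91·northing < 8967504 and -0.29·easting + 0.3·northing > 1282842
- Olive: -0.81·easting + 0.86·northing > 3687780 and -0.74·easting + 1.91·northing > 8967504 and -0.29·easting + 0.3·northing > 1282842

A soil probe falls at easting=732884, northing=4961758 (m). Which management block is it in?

-0.81·732884 + 0.86·4961758 = 3673475.840, which is < 3687780
-0.74·732884 + 1.91·4961758 = 8934623.620, which is < 8967504
-0.29·732884 + 0.3·4961758 = 1275991.040, which is < 1282842
This sign pattern matches Green.

Green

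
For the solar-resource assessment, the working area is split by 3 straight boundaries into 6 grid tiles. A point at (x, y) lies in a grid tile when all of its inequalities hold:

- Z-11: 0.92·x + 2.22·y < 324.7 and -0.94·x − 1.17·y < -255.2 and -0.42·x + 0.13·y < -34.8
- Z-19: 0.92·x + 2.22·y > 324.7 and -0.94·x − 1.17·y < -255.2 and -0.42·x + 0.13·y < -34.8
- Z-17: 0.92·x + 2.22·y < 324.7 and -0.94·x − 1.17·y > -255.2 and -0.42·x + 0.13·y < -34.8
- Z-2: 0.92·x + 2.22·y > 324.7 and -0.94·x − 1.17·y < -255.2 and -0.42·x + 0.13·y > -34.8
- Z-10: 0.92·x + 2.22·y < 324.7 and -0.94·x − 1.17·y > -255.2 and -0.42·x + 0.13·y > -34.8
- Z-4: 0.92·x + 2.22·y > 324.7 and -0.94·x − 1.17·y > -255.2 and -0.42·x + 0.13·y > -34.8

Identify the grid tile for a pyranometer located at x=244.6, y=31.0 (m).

Z-11

0.92·244.6 + 2.22·31.0 = 293.852, which is < 324.7
-0.94·244.6 − 1.17·31.0 = -266.194, which is < -255.2
-0.42·244.6 + 0.13·31.0 = -98.702, which is < -34.8
This sign pattern matches Z-11.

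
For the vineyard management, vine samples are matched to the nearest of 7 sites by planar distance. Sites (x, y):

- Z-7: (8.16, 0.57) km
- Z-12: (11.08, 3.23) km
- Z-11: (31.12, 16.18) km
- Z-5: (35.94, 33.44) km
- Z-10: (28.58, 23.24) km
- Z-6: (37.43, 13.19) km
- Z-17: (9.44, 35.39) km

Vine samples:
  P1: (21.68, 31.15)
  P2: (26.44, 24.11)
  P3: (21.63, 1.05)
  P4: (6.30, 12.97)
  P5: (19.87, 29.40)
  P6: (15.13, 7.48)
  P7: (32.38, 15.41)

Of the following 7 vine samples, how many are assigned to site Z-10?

3

P1 → Z-10
P2 → Z-10
P3 → Z-12
P4 → Z-12
P5 → Z-10
P6 → Z-12
P7 → Z-11
3 of the 7 go to Z-10.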